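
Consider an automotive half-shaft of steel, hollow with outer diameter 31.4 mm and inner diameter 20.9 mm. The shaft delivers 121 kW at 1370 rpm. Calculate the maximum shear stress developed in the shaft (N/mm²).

173 N/mm²

ω = 2π·1370/60 = 143.5 rad/s, so T = P/ω = 121×10³ / 143.5 = 843.4 N·m.
J = π(d_o⁴ − d_i⁴)/32 = π(0.0314⁴ − 0.0209⁴)/32 = 7.671×10^-8 m⁴.
τ_max = T·r/J = 843.4 × 0.0157 / 7.671×10^-8 = 1.726×10^8 Pa.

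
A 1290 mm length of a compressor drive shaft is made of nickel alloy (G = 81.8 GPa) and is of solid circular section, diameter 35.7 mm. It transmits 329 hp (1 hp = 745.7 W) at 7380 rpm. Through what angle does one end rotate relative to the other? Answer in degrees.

ω = 2π·7380/60 = 772.8 rad/s, so T = P/ω = 329×745.7 / 772.8 = 317.4 N·m.
J = πd⁴/32 = π(0.0357)⁴/32 = 1.595×10^-7 m⁴.
θ = T·L/(G·J) = 317.4 × 1.29 / (81.8×10⁹ × 1.595×10^-7) = 0.03139 rad.

1.80°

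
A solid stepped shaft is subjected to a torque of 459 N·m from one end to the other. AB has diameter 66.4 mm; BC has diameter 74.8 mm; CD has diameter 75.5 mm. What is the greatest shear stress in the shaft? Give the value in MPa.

Under the same torque, τ_max = 16T/(πd³) is largest where d is smallest — segment AB (d = 66.4 mm).
τ_max = 16·459.0/(π·(0.0664)³) = 7.985×10^6 Pa.

7.99 MPa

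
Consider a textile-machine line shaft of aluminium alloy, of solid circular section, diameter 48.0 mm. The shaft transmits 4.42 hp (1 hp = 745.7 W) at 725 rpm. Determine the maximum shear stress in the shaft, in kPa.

ω = 2π·725/60 = 75.92 rad/s, so T = P/ω = 4.42×745.7 / 75.92 = 43.41 N·m.
J = πd⁴/32 = π(0.0480)⁴/32 = 5.212×10^-7 m⁴.
τ_max = T·r/J = 43.41 × 0.0240 / 5.212×10^-7 = 1.999×10^6 Pa.

2000 kPa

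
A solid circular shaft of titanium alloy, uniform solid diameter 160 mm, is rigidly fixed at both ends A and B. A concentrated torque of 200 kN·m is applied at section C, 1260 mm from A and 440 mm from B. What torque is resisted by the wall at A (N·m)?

With uniform GJ and both ends fixed, compatibility θ_AC = θ_CB gives T_A·a = T_B·b, together with T_A + T_B = T₀.
T_A = T₀·b/(a+b) = 200000·440/1700 = 51760 N·m; T_B = 148200 N·m.

51800 N·m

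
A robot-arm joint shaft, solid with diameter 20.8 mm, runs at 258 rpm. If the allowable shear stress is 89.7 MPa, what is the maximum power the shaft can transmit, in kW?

4.28 kW

J = πd⁴/32 = π(0.0208)⁴/32 = 1.838×10^-8 m⁴.
T_max = τ_allow·J/r = 8.97×10^7 × 1.838×10^-8 / 0.0104 = 158.5 N·m.
ω = 2π·258/60 = 27.02 rad/s, so P_max = T_max·ω = 4282 W.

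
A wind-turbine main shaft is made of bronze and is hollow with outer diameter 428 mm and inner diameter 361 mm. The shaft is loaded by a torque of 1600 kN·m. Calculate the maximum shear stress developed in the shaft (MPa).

210 MPa

J = π(d_o⁴ − d_i⁴)/32 = π(0.428⁴ − 0.361⁴)/32 = 1.627×10^-3 m⁴.
τ_max = T·r/J = 1.600e6 × 0.214 / 1.627×10^-3 = 2.104×10^8 Pa.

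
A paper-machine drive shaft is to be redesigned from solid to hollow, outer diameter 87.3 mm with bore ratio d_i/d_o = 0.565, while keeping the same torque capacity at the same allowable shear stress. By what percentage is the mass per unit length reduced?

26.9 %

Equal τ_max and T ⇒ the solid shaft needs d_s³ = d_o³(1−k⁴), so d_s = 87.3·(1−0.565⁴)^(1/3) = 84.23 mm.
Area ratio A_h/A_s = d_o²(1−k²)/d_s² = (1−k²)/(1−k⁴)^(2/3) = 0.7313.
Mass saving = 1 − 0.7313 = 26.9 %.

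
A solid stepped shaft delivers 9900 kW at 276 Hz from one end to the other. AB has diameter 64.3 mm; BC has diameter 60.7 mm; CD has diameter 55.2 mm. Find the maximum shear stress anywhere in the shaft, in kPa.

ω = 2π·276 = 1734 rad/s, so T = P/ω = 9900×10³ / 1734 = 5709 N·m.
Under the same torque, τ_max = 16T/(πd³) is largest where d is smallest — segment CD (d = 55.2 mm).
τ_max = 16·5709/(π·(0.0552)³) = 1.729×10^8 Pa.

173000 kPa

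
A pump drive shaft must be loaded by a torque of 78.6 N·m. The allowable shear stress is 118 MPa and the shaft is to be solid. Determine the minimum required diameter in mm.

15.0 mm

For a solid shaft τ_max = 16T/(πd³), so d = (16T/(π τ_allow))^(1/3) = (16·78.60/(π·1.18×10^8))^(1/3) = 0.01503 m.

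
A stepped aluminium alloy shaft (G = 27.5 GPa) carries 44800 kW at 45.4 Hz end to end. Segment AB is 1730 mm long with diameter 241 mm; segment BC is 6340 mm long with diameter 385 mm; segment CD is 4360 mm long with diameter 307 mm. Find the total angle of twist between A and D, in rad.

ω = 2π·45.4 = 285.3 rad/s, so T = P/ω = 44800×10³ / 285.3 = 157100 N·m.
J_AB = π(0.241)⁴/32 = 3.31×10^-4 m⁴; J_BC = π(0.385)⁴/32 = 2.16×10^-3 m⁴; J_CD = π(0.307)⁴/32 = 8.72×10^-4 m⁴.
θ = (T/G)·Σ L_i/J_i = (157100/27.5×10⁹)·(1.73/3.31×10^-4 + 6.34/2.16×10^-3 + 4.36/8.72×10^-4) = 0.07517 rad.

0.0752 rad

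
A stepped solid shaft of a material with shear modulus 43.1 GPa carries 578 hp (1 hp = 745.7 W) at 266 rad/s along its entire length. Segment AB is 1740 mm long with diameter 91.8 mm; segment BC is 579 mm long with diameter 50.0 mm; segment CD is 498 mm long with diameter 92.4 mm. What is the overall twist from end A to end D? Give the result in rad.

0.0475 rad

ω = 266 rad/s, so T = P/ω = 578×745.7 / 266.0 = 1620 N·m.
J_AB = π(0.0918)⁴/32 = 6.97×10^-6 m⁴; J_BC = π(0.0500)⁴/32 = 6.14×10^-7 m⁴; J_CD = π(0.0924)⁴/32 = 7.16×10^-6 m⁴.
θ = (T/G)·Σ L_i/J_i = (1620/43.1×10⁹)·(1.74/6.97×10^-6 + 0.579/6.14×10^-7 + 0.498/7.16×10^-6) = 0.04747 rad.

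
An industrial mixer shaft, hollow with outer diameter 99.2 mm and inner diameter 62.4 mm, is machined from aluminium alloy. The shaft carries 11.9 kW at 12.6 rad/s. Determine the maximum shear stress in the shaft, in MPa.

5.84 MPa

ω = 12.6 rad/s, so T = P/ω = 11.9×10³ / 12.60 = 944.4 N·m.
J = π(d_o⁴ − d_i⁴)/32 = π(0.0992⁴ − 0.0624⁴)/32 = 8.019×10^-6 m⁴.
τ_max = T·r/J = 944.4 × 0.0496 / 8.019×10^-6 = 5.842×10^6 Pa.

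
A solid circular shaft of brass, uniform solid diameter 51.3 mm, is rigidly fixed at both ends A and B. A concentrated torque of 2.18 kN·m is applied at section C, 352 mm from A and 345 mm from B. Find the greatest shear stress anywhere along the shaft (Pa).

4.15e7 Pa

With uniform GJ and both ends fixed, compatibility θ_AC = θ_CB gives T_A·a = T_B·b, together with T_A + T_B = T₀.
T_A = T₀·b/(a+b) = 2180·345/697.0 = 1079 N·m; T_B = 1101 N·m.
τ in each portion: τ_AC = 4.07×10^7 Pa, τ_CB = 4.15×10^7 Pa; maximum is in CB.
τ_max = T_CB·r/J = 1101·0.0256/6.80×10^-7 = 4.153×10^7 Pa.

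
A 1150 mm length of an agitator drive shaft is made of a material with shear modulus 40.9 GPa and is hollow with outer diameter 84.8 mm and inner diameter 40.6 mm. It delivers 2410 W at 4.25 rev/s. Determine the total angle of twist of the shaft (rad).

5.28e-4 rad

ω = 2π·4.25 = 26.70 rad/s, so T = P/ω = 2410 / 26.70 = 90.25 N·m.
J = π(d_o⁴ − d_i⁴)/32 = π(0.0848⁴ − 0.0406⁴)/32 = 4.810×10^-6 m⁴.
θ = T·L/(G·J) = 90.25 × 1.15 / (40.9×10⁹ × 4.810×10^-6) = 5.276×10^-4 rad.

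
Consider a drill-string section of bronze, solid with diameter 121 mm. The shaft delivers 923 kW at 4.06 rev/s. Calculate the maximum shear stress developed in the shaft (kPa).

104000 kPa

ω = 2π·4.06 = 25.51 rad/s, so T = P/ω = 923×10³ / 25.51 = 36180 N·m.
J = πd⁴/32 = π(0.121)⁴/32 = 2.104×10^-5 m⁴.
τ_max = T·r/J = 36180 × 0.0605 / 2.104×10^-5 = 1.040×10^8 Pa.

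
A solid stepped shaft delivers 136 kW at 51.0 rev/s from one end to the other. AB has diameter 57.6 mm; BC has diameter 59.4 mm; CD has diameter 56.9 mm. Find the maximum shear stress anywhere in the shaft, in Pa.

1.17e7 Pa

ω = 2π·51.0 = 320.4 rad/s, so T = P/ω = 136×10³ / 320.4 = 424.4 N·m.
Under the same torque, τ_max = 16T/(πd³) is largest where d is smallest — segment CD (d = 56.9 mm).
τ_max = 16·424.4/(π·(0.0569)³) = 1.173×10^7 Pa.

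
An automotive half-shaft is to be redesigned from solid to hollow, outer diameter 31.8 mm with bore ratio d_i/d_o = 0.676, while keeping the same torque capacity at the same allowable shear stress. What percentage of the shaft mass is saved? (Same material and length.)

36.5 %

Equal τ_max and T ⇒ the solid shaft needs d_s³ = d_o³(1−k⁴), so d_s = 31.8·(1−0.676⁴)^(1/3) = 29.41 mm.
Area ratio A_h/A_s = d_o²(1−k²)/d_s² = (1−k²)/(1−k⁴)^(2/3) = 0.6348.
Mass saving = 1 − 0.6348 = 36.5 %.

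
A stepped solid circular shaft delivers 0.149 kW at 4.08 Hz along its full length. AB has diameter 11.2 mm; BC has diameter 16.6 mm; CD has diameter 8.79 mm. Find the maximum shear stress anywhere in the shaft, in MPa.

43.6 MPa

ω = 2π·4.08 = 25.64 rad/s, so T = P/ω = 0.149×10³ / 25.64 = 5.812 N·m.
Under the same torque, τ_max = 16T/(πd³) is largest where d is smallest — segment CD (d = 8.79 mm).
τ_max = 16·5.812/(π·(0.00879)³) = 4.359×10^7 Pa.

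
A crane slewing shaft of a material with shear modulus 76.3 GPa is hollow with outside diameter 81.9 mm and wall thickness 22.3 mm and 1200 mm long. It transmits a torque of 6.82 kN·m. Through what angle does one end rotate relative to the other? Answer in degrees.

1.45°

J = π(d_o⁴ − d_i⁴)/32 = π(0.0819⁴ − 0.0373⁴)/32 = 4.227×10^-6 m⁴.
θ = T·L/(G·J) = 6820 × 1.20 / (76.3×10⁹ × 4.227×10^-6) = 0.02537 rad.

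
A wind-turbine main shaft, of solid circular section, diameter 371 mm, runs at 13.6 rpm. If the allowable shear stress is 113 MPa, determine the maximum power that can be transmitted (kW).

1610 kW

J = πd⁴/32 = π(0.371)⁴/32 = 1.860×10^-3 m⁴.
T_max = τ_allow·J/r = 1.13×10^8 × 1.860×10^-3 / 0.185 = 1.133e6 N·m.
ω = 2π·13.6/60 = 1.424 rad/s, so P_max = T_max·ω = 1.614×10^6 W.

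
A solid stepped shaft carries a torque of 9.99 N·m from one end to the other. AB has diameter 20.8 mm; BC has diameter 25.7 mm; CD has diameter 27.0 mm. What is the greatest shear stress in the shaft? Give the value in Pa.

Under the same torque, τ_max = 16T/(πd³) is largest where d is smallest — segment AB (d = 20.8 mm).
τ_max = 16·9.990/(π·(0.0208)³) = 5.654×10^6 Pa.

5.65e6 Pa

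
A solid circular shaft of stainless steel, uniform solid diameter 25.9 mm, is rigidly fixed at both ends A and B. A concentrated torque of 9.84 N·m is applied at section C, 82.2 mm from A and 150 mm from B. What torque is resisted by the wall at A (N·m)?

With uniform GJ and both ends fixed, compatibility θ_AC = θ_CB gives T_A·a = T_B·b, together with T_A + T_B = T₀.
T_A = T₀·b/(a+b) = 9.840·150/232.2 = 6.357 N·m; T_B = 3.483 N·m.

6.36 N·m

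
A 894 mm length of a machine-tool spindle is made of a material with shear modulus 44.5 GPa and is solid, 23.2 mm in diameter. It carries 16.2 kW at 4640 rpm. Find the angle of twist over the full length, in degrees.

ω = 2π·4640/60 = 485.9 rad/s, so T = P/ω = 16.2×10³ / 485.9 = 33.34 N·m.
J = πd⁴/32 = π(0.0232)⁴/32 = 2.844×10^-8 m⁴.
θ = T·L/(G·J) = 33.34 × 0.894 / (44.5×10⁹ × 2.844×10^-8) = 0.02355 rad.

1.35°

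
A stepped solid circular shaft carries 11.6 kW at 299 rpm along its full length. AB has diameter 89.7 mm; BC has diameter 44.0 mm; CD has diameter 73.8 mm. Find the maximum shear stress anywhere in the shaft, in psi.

ω = 2π·299/60 = 31.31 rad/s, so T = P/ω = 11.6×10³ / 31.31 = 370.5 N·m.
Under the same torque, τ_max = 16T/(πd³) is largest where d is smallest — segment BC (d = 44.0 mm).
τ_max = 16·370.5/(π·(0.0440)³) = 2.215×10^7 Pa.

3210 psi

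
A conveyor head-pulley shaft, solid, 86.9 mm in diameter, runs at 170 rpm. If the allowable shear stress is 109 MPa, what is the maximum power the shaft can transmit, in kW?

J = πd⁴/32 = π(0.0869)⁴/32 = 5.599×10^-6 m⁴.
T_max = τ_allow·J/r = 1.09×10^8 × 5.599×10^-6 / 0.0435 = 14040 N·m.
ω = 2π·170/60 = 17.80 rad/s, so P_max = T_max·ω = 2.500×10^5 W.

250 kW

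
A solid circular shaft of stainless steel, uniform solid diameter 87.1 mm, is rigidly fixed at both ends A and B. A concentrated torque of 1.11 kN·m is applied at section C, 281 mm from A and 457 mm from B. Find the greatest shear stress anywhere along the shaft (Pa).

With uniform GJ and both ends fixed, compatibility θ_AC = θ_CB gives T_A·a = T_B·b, together with T_A + T_B = T₀.
T_A = T₀·b/(a+b) = 1110·457/738.0 = 687.4 N·m; T_B = 422.6 N·m.
τ in each portion: τ_AC = 5.30×10^6 Pa, τ_CB = 3.26×10^6 Pa; maximum is in AC.
τ_max = T_AC·r/J = 687.4·0.0435/5.65×10^-6 = 5.298×10^6 Pa.

5.30e6 Pa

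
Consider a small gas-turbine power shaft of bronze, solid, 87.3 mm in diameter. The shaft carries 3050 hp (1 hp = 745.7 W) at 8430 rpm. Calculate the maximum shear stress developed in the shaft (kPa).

19700 kPa

ω = 2π·8430/60 = 882.8 rad/s, so T = P/ω = 3050×745.7 / 882.8 = 2576 N·m.
J = πd⁴/32 = π(0.0873)⁴/32 = 5.702×10^-6 m⁴.
τ_max = T·r/J = 2576 × 0.0437 / 5.702×10^-6 = 1.972×10^7 Pa.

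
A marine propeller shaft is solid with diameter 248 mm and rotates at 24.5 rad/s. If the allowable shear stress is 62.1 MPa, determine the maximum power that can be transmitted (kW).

4560 kW

J = πd⁴/32 = π(0.248)⁴/32 = 3.714×10^-4 m⁴.
T_max = τ_allow·J/r = 6.21×10^7 × 3.714×10^-4 / 0.124 = 186000 N·m.
ω = 24.5 rad/s, so P_max = T_max·ω = 4.557×10^6 W.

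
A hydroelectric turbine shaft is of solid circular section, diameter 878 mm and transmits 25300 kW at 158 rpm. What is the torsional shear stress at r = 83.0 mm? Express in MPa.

2.18 MPa

ω = 2π·158/60 = 16.55 rad/s, so T = P/ω = 25300×10³ / 16.55 = 1.529e6 N·m.
J = πd⁴/32 = π(0.878)⁴/32 = 0.05834 m⁴.
Shear stress varies linearly with radius: τ = T·r/J = 1.529e6 × 0.0830 / 0.05834 = 2.175×10^6 Pa.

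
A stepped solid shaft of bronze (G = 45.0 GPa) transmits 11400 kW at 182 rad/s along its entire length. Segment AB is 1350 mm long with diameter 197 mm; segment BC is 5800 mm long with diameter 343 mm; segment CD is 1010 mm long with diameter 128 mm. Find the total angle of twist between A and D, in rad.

ω = 182 rad/s, so T = P/ω = 11400×10³ / 182.0 = 62640 N·m.
J_AB = π(0.197)⁴/32 = 1.48×10^-4 m⁴; J_BC = π(0.343)⁴/32 = 1.36×10^-3 m⁴; J_CD = π(0.128)⁴/32 = 2.64×10^-5 m⁴.
θ = (T/G)·Σ L_i/J_i = (62640/45.0×10⁹)·(1.35/1.48×10^-4 + 5.80/1.36×10^-3 + 1.01/2.64×10^-5) = 0.07200 rad.

0.0720 rad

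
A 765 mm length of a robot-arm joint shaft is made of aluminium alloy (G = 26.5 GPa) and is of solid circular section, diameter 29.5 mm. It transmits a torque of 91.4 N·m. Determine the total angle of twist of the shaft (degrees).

2.03°

J = πd⁴/32 = π(0.0295)⁴/32 = 7.435×10^-8 m⁴.
θ = T·L/(G·J) = 91.40 × 0.765 / (26.5×10⁹ × 7.435×10^-8) = 0.03549 rad.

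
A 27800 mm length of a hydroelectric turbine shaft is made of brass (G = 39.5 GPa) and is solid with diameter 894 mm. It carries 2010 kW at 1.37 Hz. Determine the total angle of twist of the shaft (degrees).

ω = 2π·1.37 = 8.608 rad/s, so T = P/ω = 2010×10³ / 8.608 = 233500 N·m.
J = πd⁴/32 = π(0.894)⁴/32 = 0.06271 m⁴.
θ = T·L/(G·J) = 233500 × 27.8 / (39.5×10⁹ × 0.06271) = 2.621×10^-3 rad.

0.150°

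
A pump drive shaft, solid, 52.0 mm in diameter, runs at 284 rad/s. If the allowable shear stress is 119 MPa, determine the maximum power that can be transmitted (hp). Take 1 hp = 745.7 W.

1250 hp

J = πd⁴/32 = π(0.0520)⁴/32 = 7.178×10^-7 m⁴.
T_max = τ_allow·J/r = 1.19×10^8 × 7.178×10^-7 / 0.0260 = 3285 N·m.
ω = 284 rad/s, so P_max = T_max·ω = 9.331×10^5 W.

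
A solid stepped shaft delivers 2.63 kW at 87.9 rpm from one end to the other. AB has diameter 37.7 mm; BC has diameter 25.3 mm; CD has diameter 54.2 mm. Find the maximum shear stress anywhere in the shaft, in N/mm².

89.9 N/mm²

ω = 2π·87.9/60 = 9.205 rad/s, so T = P/ω = 2.63×10³ / 9.205 = 285.7 N·m.
Under the same torque, τ_max = 16T/(πd³) is largest where d is smallest — segment BC (d = 25.3 mm).
τ_max = 16·285.7/(π·(0.0253)³) = 8.986×10^7 Pa.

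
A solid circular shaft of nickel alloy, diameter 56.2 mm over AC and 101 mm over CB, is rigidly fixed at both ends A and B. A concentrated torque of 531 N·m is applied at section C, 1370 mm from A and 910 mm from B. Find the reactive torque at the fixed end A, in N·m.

31.8 N·m

Compatibility: T_A·a/J_AC = T_B·b/J_CB with T_A + T_B = T₀.
J_AC = 9.79×10^-7 m⁴, J_CB = 1.02×10^-5 m⁴, so T_A = T₀·(J_AC/a)/((J_AC/a)+(J_CB/b)) = 31.79 N·m, T_B = 499.2 N·m.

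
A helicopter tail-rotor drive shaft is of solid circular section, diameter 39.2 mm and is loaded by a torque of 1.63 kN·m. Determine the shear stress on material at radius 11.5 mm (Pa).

8.09e7 Pa

J = πd⁴/32 = π(0.0392)⁴/32 = 2.318×10^-7 m⁴.
Shear stress varies linearly with radius: τ = T·r/J = 1630 × 0.0115 / 2.318×10^-7 = 8.086×10^7 Pa.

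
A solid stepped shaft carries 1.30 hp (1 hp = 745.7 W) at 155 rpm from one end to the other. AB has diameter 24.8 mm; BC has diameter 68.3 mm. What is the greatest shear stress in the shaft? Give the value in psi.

2890 psi

ω = 2π·155/60 = 16.23 rad/s, so T = P/ω = 1.30×745.7 / 16.23 = 59.72 N·m.
Under the same torque, τ_max = 16T/(πd³) is largest where d is smallest — segment AB (d = 24.8 mm).
τ_max = 16·59.72/(π·(0.0248)³) = 1.994×10^7 Pa.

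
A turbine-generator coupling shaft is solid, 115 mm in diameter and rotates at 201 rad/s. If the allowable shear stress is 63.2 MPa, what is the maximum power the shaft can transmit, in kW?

3790 kW

J = πd⁴/32 = π(0.115)⁴/32 = 1.717×10^-5 m⁴.
T_max = τ_allow·J/r = 6.32×10^7 × 1.717×10^-5 / 0.0575 = 18870 N·m.
ω = 201 rad/s, so P_max = T_max·ω = 3.793×10^6 W.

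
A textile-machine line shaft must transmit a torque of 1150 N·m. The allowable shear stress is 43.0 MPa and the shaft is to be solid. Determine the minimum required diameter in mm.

For a solid shaft τ_max = 16T/(πd³), so d = (16T/(π τ_allow))^(1/3) = (16·1150/(π·4.30×10^7))^(1/3) = 0.05145 m.

51.5 mm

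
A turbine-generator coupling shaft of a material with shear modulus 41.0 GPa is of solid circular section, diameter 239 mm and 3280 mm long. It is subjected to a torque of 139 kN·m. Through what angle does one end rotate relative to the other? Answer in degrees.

J = πd⁴/32 = π(0.239)⁴/32 = 3.203×10^-4 m⁴.
θ = T·L/(G·J) = 139000 × 3.28 / (41.0×10⁹ × 3.203×10^-4) = 0.03471 rad.

1.99°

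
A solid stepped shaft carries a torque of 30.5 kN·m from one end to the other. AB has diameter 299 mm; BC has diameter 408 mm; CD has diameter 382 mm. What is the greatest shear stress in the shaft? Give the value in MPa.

5.81 MPa

Under the same torque, τ_max = 16T/(πd³) is largest where d is smallest — segment AB (d = 299 mm).
τ_max = 16·30500/(π·(0.299)³) = 5.811×10^6 Pa.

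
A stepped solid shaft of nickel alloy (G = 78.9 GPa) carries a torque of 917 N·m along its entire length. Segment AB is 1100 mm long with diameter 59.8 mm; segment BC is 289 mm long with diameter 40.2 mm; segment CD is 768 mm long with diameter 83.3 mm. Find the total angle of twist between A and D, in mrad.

25.2 mrad

J_AB = π(0.0598)⁴/32 = 1.26×10^-6 m⁴; J_BC = π(0.0402)⁴/32 = 2.56×10^-7 m⁴; J_CD = π(0.0833)⁴/32 = 4.73×10^-6 m⁴.
θ = (T/G)·Σ L_i/J_i = (917.0/78.9×10⁹)·(1.10/1.26×10^-6 + 0.289/2.56×10^-7 + 0.768/4.73×10^-6) = 0.02517 rad.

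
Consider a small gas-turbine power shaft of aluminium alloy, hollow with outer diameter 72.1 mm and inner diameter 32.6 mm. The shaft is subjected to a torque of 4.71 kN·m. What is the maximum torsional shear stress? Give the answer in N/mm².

J = π(d_o⁴ − d_i⁴)/32 = π(0.0721⁴ − 0.0326⁴)/32 = 2.542×10^-6 m⁴.
τ_max = T·r/J = 4710 × 0.0360 / 2.542×10^-6 = 6.679×10^7 Pa.

66.8 N/mm²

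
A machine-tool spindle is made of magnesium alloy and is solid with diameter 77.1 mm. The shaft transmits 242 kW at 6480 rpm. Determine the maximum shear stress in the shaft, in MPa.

3.96 MPa

ω = 2π·6480/60 = 678.6 rad/s, so T = P/ω = 242×10³ / 678.6 = 356.6 N·m.
J = πd⁴/32 = π(0.0771)⁴/32 = 3.469×10^-6 m⁴.
τ_max = T·r/J = 356.6 × 0.0385 / 3.469×10^-6 = 3.963×10^6 Pa.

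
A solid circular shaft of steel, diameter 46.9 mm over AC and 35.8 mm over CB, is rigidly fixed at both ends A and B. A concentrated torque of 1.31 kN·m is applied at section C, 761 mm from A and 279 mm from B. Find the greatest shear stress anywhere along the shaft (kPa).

Compatibility: T_A·a/J_AC = T_B·b/J_CB with T_A + T_B = T₀.
J_AC = 4.75×10^-7 m⁴, J_CB = 1.61×10^-7 m⁴, so T_A = T₀·(J_AC/a)/((J_AC/a)+(J_CB/b)) = 680.2 N·m, T_B = 629.8 N·m.
τ in each portion: τ_AC = 3.36×10^7 Pa, τ_CB = 6.99×10^7 Pa; maximum is in CB.
τ_max = T_CB·r/J = 629.8·0.0179/1.61×10^-7 = 6.991×10^7 Pa.

69900 kPa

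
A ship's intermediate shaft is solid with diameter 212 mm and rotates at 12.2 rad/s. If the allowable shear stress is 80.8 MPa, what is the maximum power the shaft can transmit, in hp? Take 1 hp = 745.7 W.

2470 hp

J = πd⁴/32 = π(0.212)⁴/32 = 1.983×10^-4 m⁴.
T_max = τ_allow·J/r = 8.08×10^7 × 1.983×10^-4 / 0.106 = 151200 N·m.
ω = 12.2 rad/s, so P_max = T_max·ω = 1.844×10^6 W.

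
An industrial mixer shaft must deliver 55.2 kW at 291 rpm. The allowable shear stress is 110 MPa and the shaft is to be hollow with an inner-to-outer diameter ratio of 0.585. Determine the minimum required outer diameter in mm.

45.6 mm

ω = 2π·291/60 = 30.47 rad/s, so T = P/ω = 55.2×10³ / 30.47 = 1811 N·m.
For a hollow shaft with d_i/d_o = 0.585: τ_max = 16T/(π d_o³ (1−k⁴)), so d_o = [16T/(π τ_allow (1−k⁴))]^(1/3) = [16·1811/(π·1.10×10^8·0.8829)]^(1/3) = 0.04563 m.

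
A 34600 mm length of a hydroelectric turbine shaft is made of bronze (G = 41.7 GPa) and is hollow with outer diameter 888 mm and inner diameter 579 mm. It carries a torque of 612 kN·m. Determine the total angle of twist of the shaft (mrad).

J = π(d_o⁴ − d_i⁴)/32 = π(0.888⁴ − 0.579⁴)/32 = 0.05001 m⁴.
θ = T·L/(G·J) = 612000 × 34.6 / (41.7×10⁹ × 0.05001) = 0.01015 rad.

10.2 mrad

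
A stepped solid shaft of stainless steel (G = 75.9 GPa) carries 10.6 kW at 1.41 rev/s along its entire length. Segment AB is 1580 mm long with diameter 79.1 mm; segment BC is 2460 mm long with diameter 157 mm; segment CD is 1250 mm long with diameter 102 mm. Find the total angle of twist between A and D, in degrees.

ω = 2π·1.41 = 8.859 rad/s, so T = P/ω = 10.6×10³ / 8.859 = 1196 N·m.
J_AB = π(0.0791)⁴/32 = 3.84×10^-6 m⁴; J_BC = π(0.157)⁴/32 = 5.96×10^-5 m⁴; J_CD = π(0.102)⁴/32 = 1.06×10^-5 m⁴.
θ = (T/G)·Σ L_i/J_i = (1196/75.9×10⁹)·(1.58/3.84×10^-6 + 2.46/5.96×10^-5 + 1.25/1.06×10^-5) = 8.985×10^-3 rad.

0.515°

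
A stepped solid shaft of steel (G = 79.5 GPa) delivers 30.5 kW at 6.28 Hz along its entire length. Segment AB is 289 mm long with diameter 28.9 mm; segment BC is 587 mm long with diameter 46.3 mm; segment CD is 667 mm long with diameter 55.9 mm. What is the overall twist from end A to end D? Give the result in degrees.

ω = 2π·6.28 = 39.46 rad/s, so T = P/ω = 30.5×10³ / 39.46 = 773.0 N·m.
J_AB = π(0.0289)⁴/32 = 6.85×10^-8 m⁴; J_BC = π(0.0463)⁴/32 = 4.51×10^-7 m⁴; J_CD = π(0.0559)⁴/32 = 9.59×10^-7 m⁴.
θ = (T/G)·Σ L_i/J_i = (773.0/79.5×10⁹)·(0.289/6.85×10^-8 + 0.587/4.51×10^-7 + 0.667/9.59×10^-7) = 0.06045 rad.

3.46°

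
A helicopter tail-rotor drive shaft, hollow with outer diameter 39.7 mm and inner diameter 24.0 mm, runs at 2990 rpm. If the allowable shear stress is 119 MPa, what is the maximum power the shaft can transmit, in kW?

397 kW

J = π(d_o⁴ − d_i⁴)/32 = π(0.0397⁴ − 0.0240⁴)/32 = 2.113×10^-7 m⁴.
T_max = τ_allow·J/r = 1.19×10^8 × 2.113×10^-7 / 0.0199 = 1267 N·m.
ω = 2π·2990/60 = 313.1 rad/s, so P_max = T_max·ω = 3.966×10^5 W.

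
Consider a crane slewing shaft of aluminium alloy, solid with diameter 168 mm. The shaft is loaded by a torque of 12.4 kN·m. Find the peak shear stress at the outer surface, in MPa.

J = πd⁴/32 = π(0.168)⁴/32 = 7.821×10^-5 m⁴.
τ_max = T·r/J = 12400 × 0.0840 / 7.821×10^-5 = 1.332×10^7 Pa.

13.3 MPa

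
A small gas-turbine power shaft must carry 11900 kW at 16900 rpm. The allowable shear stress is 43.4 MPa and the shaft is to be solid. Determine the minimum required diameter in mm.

ω = 2π·16900/60 = 1770 rad/s, so T = P/ω = 11900×10³ / 1770 = 6724 N·m.
For a solid shaft τ_max = 16T/(πd³), so d = (16T/(π τ_allow))^(1/3) = (16·6724/(π·4.34×10^7))^(1/3) = 0.09241 m.

92.4 mm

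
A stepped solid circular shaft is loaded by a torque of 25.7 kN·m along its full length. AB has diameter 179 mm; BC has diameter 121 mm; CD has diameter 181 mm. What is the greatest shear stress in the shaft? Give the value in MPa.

73.9 MPa

Under the same torque, τ_max = 16T/(πd³) is largest where d is smallest — segment BC (d = 121 mm).
τ_max = 16·25700/(π·(0.121)³) = 7.388×10^7 Pa.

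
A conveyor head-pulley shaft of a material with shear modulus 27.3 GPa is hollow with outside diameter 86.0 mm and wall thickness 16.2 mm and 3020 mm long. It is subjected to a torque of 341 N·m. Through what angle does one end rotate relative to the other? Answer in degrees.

J = π(d_o⁴ − d_i⁴)/32 = π(0.0860⁴ − 0.0536⁴)/32 = 4.560×10^-6 m⁴.
θ = T·L/(G·J) = 341.0 × 3.02 / (27.3×10⁹ × 4.560×10^-6) = 8.273×10^-3 rad.

0.474°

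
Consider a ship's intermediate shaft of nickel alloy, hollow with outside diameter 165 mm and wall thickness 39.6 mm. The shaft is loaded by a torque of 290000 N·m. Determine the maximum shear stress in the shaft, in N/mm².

J = π(d_o⁴ − d_i⁴)/32 = π(0.165⁴ − 0.0858⁴)/32 = 6.745×10^-5 m⁴.
τ_max = T·r/J = 290000 × 0.0825 / 6.745×10^-5 = 3.547×10^8 Pa.

355 N/mm²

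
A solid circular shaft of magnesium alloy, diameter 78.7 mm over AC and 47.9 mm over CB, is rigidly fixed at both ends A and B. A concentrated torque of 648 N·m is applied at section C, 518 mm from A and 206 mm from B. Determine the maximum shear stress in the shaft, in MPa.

Compatibility: T_A·a/J_AC = T_B·b/J_CB with T_A + T_B = T₀.
J_AC = 3.77×10^-6 m⁴, J_CB = 5.17×10^-7 m⁴, so T_A = T₀·(J_AC/a)/((J_AC/a)+(J_CB/b)) = 481.8 N·m, T_B = 166.2 N·m.
τ in each portion: τ_AC = 5.03×10^6 Pa, τ_CB = 7.70×10^6 Pa; maximum is in CB.
τ_max = T_CB·r/J = 166.2·0.0239/5.17×10^-7 = 7.704×10^6 Pa.

7.70 MPa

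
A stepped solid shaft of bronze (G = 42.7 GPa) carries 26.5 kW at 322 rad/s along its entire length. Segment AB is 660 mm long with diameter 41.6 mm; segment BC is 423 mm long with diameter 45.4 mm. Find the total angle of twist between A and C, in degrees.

0.360°

ω = 322 rad/s, so T = P/ω = 26.5×10³ / 322.0 = 82.30 N·m.
J_AB = π(0.0416)⁴/32 = 2.94×10^-7 m⁴; J_BC = π(0.0454)⁴/32 = 4.17×10^-7 m⁴.
θ = (T/G)·Σ L_i/J_i = (82.30/42.7×10⁹)·(0.660/2.94×10^-7 + 0.423/4.17×10^-7) = 6.281×10^-3 rad.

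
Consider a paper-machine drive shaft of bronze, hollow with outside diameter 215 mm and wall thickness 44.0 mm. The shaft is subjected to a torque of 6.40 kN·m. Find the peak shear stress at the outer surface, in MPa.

J = π(d_o⁴ − d_i⁴)/32 = π(0.215⁴ − 0.127⁴)/32 = 1.842×10^-4 m⁴.
τ_max = T·r/J = 6400 × 0.107 / 1.842×10^-4 = 3.734×10^6 Pa.

3.73 MPa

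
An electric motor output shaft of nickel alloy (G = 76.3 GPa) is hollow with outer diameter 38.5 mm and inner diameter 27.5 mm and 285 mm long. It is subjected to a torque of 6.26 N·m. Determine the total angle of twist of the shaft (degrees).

0.00840°

J = π(d_o⁴ − d_i⁴)/32 = π(0.0385⁴ − 0.0275⁴)/32 = 1.595×10^-7 m⁴.
θ = T·L/(G·J) = 6.260 × 0.285 / (76.3×10⁹ × 1.595×10^-7) = 1.466×10^-4 rad.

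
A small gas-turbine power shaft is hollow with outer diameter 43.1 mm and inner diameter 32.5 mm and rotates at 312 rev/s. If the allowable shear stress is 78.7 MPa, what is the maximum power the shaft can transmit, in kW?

J = π(d_o⁴ − d_i⁴)/32 = π(0.0431⁴ − 0.0325⁴)/32 = 2.292×10^-7 m⁴.
T_max = τ_allow·J/r = 7.87×10^7 × 2.292×10^-7 / 0.0215 = 837.2 N·m.
ω = 2π·312 = 1960 rad/s, so P_max = T_max·ω = 1.641×10^6 W.

1640 kW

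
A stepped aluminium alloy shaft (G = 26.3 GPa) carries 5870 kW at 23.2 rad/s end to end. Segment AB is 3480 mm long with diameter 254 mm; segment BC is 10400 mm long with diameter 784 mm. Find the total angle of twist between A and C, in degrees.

ω = 23.2 rad/s, so T = P/ω = 5870×10³ / 23.20 = 253000 N·m.
J_AB = π(0.254)⁴/32 = 4.09×10^-4 m⁴; J_BC = π(0.784)⁴/32 = 0.0371 m⁴.
θ = (T/G)·Σ L_i/J_i = (253000/26.3×10⁹)·(3.48/4.09×10^-4 + 10.4/0.0371) = 0.08463 rad.

4.85°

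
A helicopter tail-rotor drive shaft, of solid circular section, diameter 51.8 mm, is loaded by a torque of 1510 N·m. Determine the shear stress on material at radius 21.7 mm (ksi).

J = πd⁴/32 = π(0.0518)⁴/32 = 7.068×10^-7 m⁴.
Shear stress varies linearly with radius: τ = T·r/J = 1510 × 0.0217 / 7.068×10^-7 = 4.636×10^7 Pa.

6.72 ksi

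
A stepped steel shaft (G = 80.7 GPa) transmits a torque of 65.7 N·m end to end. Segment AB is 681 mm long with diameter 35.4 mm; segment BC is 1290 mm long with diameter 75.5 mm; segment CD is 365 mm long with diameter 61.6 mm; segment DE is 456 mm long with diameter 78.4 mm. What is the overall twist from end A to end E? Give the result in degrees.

J_AB = π(0.0354)⁴/32 = 1.54×10^-7 m⁴; J_BC = π(0.0755)⁴/32 = 3.19×10^-6 m⁴; J_CD = π(0.0616)⁴/32 = 1.41×10^-6 m⁴; J_DE = π(0.0784)⁴/32 = 3.71×10^-6 m⁴.
θ = (T/G)·Σ L_i/J_i = (65.70/80.7×10⁹)·(0.681/1.54×10^-7 + 1.29/3.19×10^-6 + 0.365/1.41×10^-6 + 0.456/3.71×10^-6) = 4.236×10^-3 rad.

0.243°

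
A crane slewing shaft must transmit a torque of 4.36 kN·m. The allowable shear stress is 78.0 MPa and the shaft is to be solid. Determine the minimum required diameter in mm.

65.8 mm

For a solid shaft τ_max = 16T/(πd³), so d = (16T/(π τ_allow))^(1/3) = (16·4360/(π·7.80×10^7))^(1/3) = 0.06578 m.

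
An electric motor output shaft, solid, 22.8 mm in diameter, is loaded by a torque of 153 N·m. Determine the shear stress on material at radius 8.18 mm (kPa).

J = πd⁴/32 = π(0.0228)⁴/32 = 2.653×10^-8 m⁴.
Shear stress varies linearly with radius: τ = T·r/J = 153.0 × 0.00818 / 2.653×10^-8 = 4.717×10^7 Pa.

47200 kPa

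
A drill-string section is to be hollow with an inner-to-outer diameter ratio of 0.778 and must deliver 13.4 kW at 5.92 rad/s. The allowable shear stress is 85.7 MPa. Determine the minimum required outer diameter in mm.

59.7 mm

ω = 5.92 rad/s, so T = P/ω = 13.4×10³ / 5.920 = 2264 N·m.
For a hollow shaft with d_i/d_o = 0.778: τ_max = 16T/(π d_o³ (1−k⁴)), so d_o = [16T/(π τ_allow (1−k⁴))]^(1/3) = [16·2264/(π·8.57×10^7·0.6336)]^(1/3) = 0.05965 m.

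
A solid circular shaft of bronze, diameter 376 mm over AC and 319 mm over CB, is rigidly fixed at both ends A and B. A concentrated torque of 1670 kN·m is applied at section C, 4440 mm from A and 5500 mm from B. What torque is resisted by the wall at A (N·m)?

1.18e6 N·m

Compatibility: T_A·a/J_AC = T_B·b/J_CB with T_A + T_B = T₀.
J_AC = 1.96×10^-3 m⁴, J_CB = 1.02×10^-3 m⁴, so T_A = T₀·(J_AC/a)/((J_AC/a)+(J_CB/b)) = 1.178e6 N·m, T_B = 492500 N·m.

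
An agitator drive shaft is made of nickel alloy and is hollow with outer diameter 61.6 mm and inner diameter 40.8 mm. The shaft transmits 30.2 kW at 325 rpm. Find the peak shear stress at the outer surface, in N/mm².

ω = 2π·325/60 = 34.03 rad/s, so T = P/ω = 30.2×10³ / 34.03 = 887.4 N·m.
J = π(d_o⁴ − d_i⁴)/32 = π(0.0616⁴ − 0.0408⁴)/32 = 1.142×10^-6 m⁴.
τ_max = T·r/J = 887.4 × 0.0308 / 1.142×10^-6 = 2.394×10^7 Pa.

23.9 N/mm²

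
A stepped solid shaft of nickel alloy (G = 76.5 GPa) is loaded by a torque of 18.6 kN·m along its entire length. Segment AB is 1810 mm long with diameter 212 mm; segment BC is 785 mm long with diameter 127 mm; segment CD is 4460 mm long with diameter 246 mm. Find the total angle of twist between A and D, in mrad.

J_AB = π(0.212)⁴/32 = 1.98×10^-4 m⁴; J_BC = π(0.127)⁴/32 = 2.55×10^-5 m⁴; J_CD = π(0.246)⁴/32 = 3.60×10^-4 m⁴.
θ = (T/G)·Σ L_i/J_i = (18600/76.5×10⁹)·(1.81/1.98×10^-4 + 0.785/2.55×10^-5 + 4.46/3.60×10^-4) = 0.01271 rad.

12.7 mrad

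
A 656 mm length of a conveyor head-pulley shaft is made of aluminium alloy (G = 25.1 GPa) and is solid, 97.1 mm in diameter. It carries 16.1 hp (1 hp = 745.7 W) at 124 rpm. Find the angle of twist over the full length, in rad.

0.00277 rad

ω = 2π·124/60 = 12.99 rad/s, so T = P/ω = 16.1×745.7 / 12.99 = 924.6 N·m.
J = πd⁴/32 = π(0.0971)⁴/32 = 8.727×10^-6 m⁴.
θ = T·L/(G·J) = 924.6 × 0.656 / (25.1×10⁹ × 8.727×10^-6) = 2.769×10^-3 rad.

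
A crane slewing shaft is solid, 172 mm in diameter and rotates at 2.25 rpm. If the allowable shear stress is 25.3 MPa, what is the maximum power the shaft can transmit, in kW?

5.96 kW

J = πd⁴/32 = π(0.172)⁴/32 = 8.592×10^-5 m⁴.
T_max = τ_allow·J/r = 2.53×10^7 × 8.592×10^-5 / 0.0860 = 25280 N·m.
ω = 2π·2.25/60 = 0.2356 rad/s, so P_max = T_max·ω = 5956 W.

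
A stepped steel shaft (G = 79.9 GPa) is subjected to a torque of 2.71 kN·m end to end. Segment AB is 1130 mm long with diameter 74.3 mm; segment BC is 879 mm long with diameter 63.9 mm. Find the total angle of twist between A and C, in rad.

0.0310 rad

J_AB = π(0.0743)⁴/32 = 2.99×10^-6 m⁴; J_BC = π(0.0639)⁴/32 = 1.64×10^-6 m⁴.
θ = (T/G)·Σ L_i/J_i = (2710/79.9×10⁹)·(1.13/2.99×10^-6 + 0.879/1.64×10^-6) = 0.03102 rad.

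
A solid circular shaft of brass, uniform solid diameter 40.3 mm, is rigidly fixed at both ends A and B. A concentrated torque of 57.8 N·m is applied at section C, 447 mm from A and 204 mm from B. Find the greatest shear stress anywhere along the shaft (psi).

448 psi

With uniform GJ and both ends fixed, compatibility θ_AC = θ_CB gives T_A·a = T_B·b, together with T_A + T_B = T₀.
T_A = T₀·b/(a+b) = 57.80·204/651.0 = 18.11 N·m; T_B = 39.69 N·m.
τ in each portion: τ_AC = 1.41×10^6 Pa, τ_CB = 3.09×10^6 Pa; maximum is in CB.
τ_max = T_CB·r/J = 39.69·0.0201/2.59×10^-7 = 3.088×10^6 Pa.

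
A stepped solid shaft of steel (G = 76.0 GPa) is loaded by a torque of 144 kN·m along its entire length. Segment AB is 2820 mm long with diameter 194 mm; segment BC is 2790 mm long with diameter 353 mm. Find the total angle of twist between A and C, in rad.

0.0419 rad

J_AB = π(0.194)⁴/32 = 1.39×10^-4 m⁴; J_BC = π(0.353)⁴/32 = 1.52×10^-3 m⁴.
θ = (T/G)·Σ L_i/J_i = (144000/76.0×10⁹)·(2.82/1.39×10^-4 + 2.79/1.52×10^-3) = 0.04189 rad.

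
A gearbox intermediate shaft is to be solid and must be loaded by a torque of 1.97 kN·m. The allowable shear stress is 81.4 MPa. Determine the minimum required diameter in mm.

For a solid shaft τ_max = 16T/(πd³), so d = (16T/(π τ_allow))^(1/3) = (16·1970/(π·8.14×10^7))^(1/3) = 0.04977 m.

49.8 mm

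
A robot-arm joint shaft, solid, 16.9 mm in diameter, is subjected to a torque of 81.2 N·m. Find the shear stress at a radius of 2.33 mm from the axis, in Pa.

J = πd⁴/32 = π(0.0169)⁴/32 = 8.008×10^-9 m⁴.
Shear stress varies linearly with radius: τ = T·r/J = 81.20 × 0.00233 / 8.008×10^-9 = 2.362×10^7 Pa.

2.36e7 Pa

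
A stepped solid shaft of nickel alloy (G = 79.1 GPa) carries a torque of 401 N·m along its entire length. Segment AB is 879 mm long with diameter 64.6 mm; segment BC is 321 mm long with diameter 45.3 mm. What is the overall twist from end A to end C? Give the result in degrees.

0.375°

J_AB = π(0.0646)⁴/32 = 1.71×10^-6 m⁴; J_BC = π(0.0453)⁴/32 = 4.13×10^-7 m⁴.
θ = (T/G)·Σ L_i/J_i = (401.0/79.1×10⁹)·(0.879/1.71×10^-6 + 0.321/4.13×10^-7) = 6.543×10^-3 rad.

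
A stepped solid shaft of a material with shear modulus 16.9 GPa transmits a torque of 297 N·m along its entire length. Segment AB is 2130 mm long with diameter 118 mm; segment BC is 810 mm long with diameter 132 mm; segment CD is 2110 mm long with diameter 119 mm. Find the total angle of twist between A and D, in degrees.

J_AB = π(0.118)⁴/32 = 1.90×10^-5 m⁴; J_BC = π(0.132)⁴/32 = 2.98×10^-5 m⁴; J_CD = π(0.119)⁴/32 = 1.97×10^-5 m⁴.
θ = (T/G)·Σ L_i/J_i = (297.0/16.9×10⁹)·(2.13/1.90×10^-5 + 0.810/2.98×10^-5 + 2.11/1.97×10^-5) = 4.328×10^-3 rad.

0.248°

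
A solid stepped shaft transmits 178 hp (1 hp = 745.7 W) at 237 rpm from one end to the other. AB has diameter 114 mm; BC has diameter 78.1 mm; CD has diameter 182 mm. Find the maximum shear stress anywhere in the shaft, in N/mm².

ω = 2π·237/60 = 24.82 rad/s, so T = P/ω = 178×745.7 / 24.82 = 5348 N·m.
Under the same torque, τ_max = 16T/(πd³) is largest where d is smallest — segment BC (d = 78.1 mm).
τ_max = 16·5348/(π·(0.0781)³) = 5.718×10^7 Pa.

57.2 N/mm²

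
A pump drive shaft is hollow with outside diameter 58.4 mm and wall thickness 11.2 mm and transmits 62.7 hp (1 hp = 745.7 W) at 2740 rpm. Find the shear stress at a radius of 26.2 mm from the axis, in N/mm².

4.37 N/mm²

ω = 2π·2740/60 = 286.9 rad/s, so T = P/ω = 62.7×745.7 / 286.9 = 162.9 N·m.
J = π(d_o⁴ − d_i⁴)/32 = π(0.0584⁴ − 0.0360⁴)/32 = 9.771×10^-7 m⁴.
Shear stress varies linearly with radius: τ = T·r/J = 162.9 × 0.0262 / 9.771×10^-7 = 4.369×10^6 Pa.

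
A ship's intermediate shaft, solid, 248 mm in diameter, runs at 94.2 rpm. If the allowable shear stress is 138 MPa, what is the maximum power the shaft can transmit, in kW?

4080 kW

J = πd⁴/32 = π(0.248)⁴/32 = 3.714×10^-4 m⁴.
T_max = τ_allow·J/r = 1.38×10^8 × 3.714×10^-4 / 0.124 = 413300 N·m.
ω = 2π·94.2/60 = 9.865 rad/s, so P_max = T_max·ω = 4.077×10^6 W.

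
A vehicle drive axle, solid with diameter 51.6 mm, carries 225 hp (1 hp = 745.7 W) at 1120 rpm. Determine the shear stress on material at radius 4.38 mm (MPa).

ω = 2π·1120/60 = 117.3 rad/s, so T = P/ω = 225×745.7 / 117.3 = 1431 N·m.
J = πd⁴/32 = π(0.0516)⁴/32 = 6.960×10^-7 m⁴.
Shear stress varies linearly with radius: τ = T·r/J = 1431 × 0.00438 / 6.960×10^-7 = 9.003×10^6 Pa.

9.00 MPa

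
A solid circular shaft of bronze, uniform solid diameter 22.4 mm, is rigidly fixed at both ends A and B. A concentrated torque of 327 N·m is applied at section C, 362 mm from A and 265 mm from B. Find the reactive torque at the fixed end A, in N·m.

138 N·m

With uniform GJ and both ends fixed, compatibility θ_AC = θ_CB gives T_A·a = T_B·b, together with T_A + T_B = T₀.
T_A = T₀·b/(a+b) = 327.0·265/627.0 = 138.2 N·m; T_B = 188.8 N·m.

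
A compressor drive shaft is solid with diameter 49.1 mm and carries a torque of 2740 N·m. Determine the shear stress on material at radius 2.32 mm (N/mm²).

11.1 N/mm²

J = πd⁴/32 = π(0.0491)⁴/32 = 5.706×10^-7 m⁴.
Shear stress varies linearly with radius: τ = T·r/J = 2740 × 0.00232 / 5.706×10^-7 = 1.114×10^7 Pa.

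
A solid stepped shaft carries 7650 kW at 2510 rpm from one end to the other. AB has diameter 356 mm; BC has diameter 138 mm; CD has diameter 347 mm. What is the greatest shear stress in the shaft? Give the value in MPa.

ω = 2π·2510/60 = 262.8 rad/s, so T = P/ω = 7650×10³ / 262.8 = 29100 N·m.
Under the same torque, τ_max = 16T/(πd³) is largest where d is smallest — segment BC (d = 138 mm).
τ_max = 16·29100/(π·(0.138)³) = 5.640×10^7 Pa.

56.4 MPa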